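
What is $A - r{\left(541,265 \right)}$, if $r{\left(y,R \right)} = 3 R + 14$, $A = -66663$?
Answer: $-67472$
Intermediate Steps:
$r{\left(y,R \right)} = 14 + 3 R$
$A - r{\left(541,265 \right)} = -66663 - \left(14 + 3 \cdot 265\right) = -66663 - \left(14 + 795\right) = -66663 - 809 = -67472$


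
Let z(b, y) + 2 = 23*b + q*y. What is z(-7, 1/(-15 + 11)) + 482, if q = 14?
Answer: 631/2 ≈ 315.50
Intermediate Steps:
z(b, y) = -2 + 14*y + 23*b (z(b, y) = -2 + (23*b + 14*y) = -2 + (14*y + 23*b) = -2 + 14*y + 23*b)
z(-7, 1/(-15 + 11)) + 482 = (-2 + 14/(-15 + 11) + 23*(-7)) + 482 = (-2 + 14/(-4) - 161) + 482 = (-2 + 14*(-¼) - 161) + 482 = (-2 - 7/2 - 161) + 482 = -333/2 + 482 = 631/2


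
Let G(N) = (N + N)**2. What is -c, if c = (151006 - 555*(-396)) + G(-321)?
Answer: -782950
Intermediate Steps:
G(N) = 4*N**2 (G(N) = (2*N)**2 = 4*N**2)
c = 782950 (c = (151006 - 555*(-396)) + 4*(-321)**2 = (151006 + 219780) + 4*103041 = 370786 + 412164 = 782950)
-c = -1*782950 = -782950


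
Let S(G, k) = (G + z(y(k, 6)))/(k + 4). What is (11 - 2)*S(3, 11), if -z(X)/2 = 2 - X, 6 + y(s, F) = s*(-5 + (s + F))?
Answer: 753/5 ≈ 150.60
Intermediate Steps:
y(s, F) = -6 + s*(-5 + F + s) (y(s, F) = -6 + s*(-5 + (s + F)) = -6 + s*(-5 + (F + s)) = -6 + s*(-5 + F + s))
z(X) = -4 + 2*X (z(X) = -2*(2 - X) = -4 + 2*X)
S(G, k) = (-16 + G + 2*k + 2*k**2)/(4 + k) (S(G, k) = (G + (-4 + 2*(-6 + k**2 - 5*k + 6*k)))/(k + 4) = (G + (-4 + 2*(-6 + k + k**2)))/(4 + k) = (G + (-4 + (-12 + 2*k + 2*k**2)))/(4 + k) = (G + (-16 + 2*k + 2*k**2))/(4 + k) = (-16 + G + 2*k + 2*k**2)/(4 + k))
(11 - 2)*S(3, 11) = (11 - 2)*((-16 + 3 + 2*11 + 2*11**2)/(4 + 11)) = 9*((-16 + 3 + 22 + 2*121)/15) = 9*((-16 + 3 + 22 + 242)/15) = 9*((1/15)*251) = 9*(251/15) = 753/5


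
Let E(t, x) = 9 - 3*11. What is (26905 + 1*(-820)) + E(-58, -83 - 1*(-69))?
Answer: 26061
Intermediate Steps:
E(t, x) = -24 (E(t, x) = 9 - 33 = -24)
(26905 + 1*(-820)) + E(-58, -83 - 1*(-69)) = (26905 + 1*(-820)) - 24 = (26905 - 820) - 24 = 26085 - 24 = 26061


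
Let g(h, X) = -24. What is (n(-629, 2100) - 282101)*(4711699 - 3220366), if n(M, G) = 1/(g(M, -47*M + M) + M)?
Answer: -274721365994682/653 ≈ -4.2071e+11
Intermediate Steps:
n(M, G) = 1/(-24 + M)
(n(-629, 2100) - 282101)*(4711699 - 3220366) = (1/(-24 - 629) - 282101)*(4711699 - 3220366) = (1/(-653) - 282101)*1491333 = (-1/653 - 282101)*1491333 = -184211954/653*1491333 = -274721365994682/653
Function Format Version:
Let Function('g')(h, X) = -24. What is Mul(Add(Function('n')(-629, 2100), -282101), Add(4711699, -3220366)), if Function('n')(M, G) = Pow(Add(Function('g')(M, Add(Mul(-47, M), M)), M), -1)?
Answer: Rational(-274721365994682, 653) ≈ -4.2071e+11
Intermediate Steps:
Function('n')(M, G) = Pow(Add(-24, M), -1)
Mul(Add(Function('n')(-629, 2100), -282101), Add(4711699, -3220366)) = Mul(Add(Pow(Add(-24, -629), -1), -282101), Add(4711699, -3220366)) = Mul(Add(Pow(-653, -1), -282101), 1491333) = Mul(Add(Rational(-1, 653), -282101), 1491333) = Mul(Rational(-184211954, 653), 1491333) = Rational(-274721365994682, 653)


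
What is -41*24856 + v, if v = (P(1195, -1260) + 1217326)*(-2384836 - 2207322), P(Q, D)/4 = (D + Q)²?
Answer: -5667761818804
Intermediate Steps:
P(Q, D) = 4*(D + Q)²
v = -5667760799708 (v = (4*(-1260 + 1195)² + 1217326)*(-2384836 - 2207322) = (4*(-65)² + 1217326)*(-4592158) = (4*4225 + 1217326)*(-4592158) = (16900 + 1217326)*(-4592158) = 1234226*(-4592158) = -5667760799708)
-41*24856 + v = -41*24856 - 5667760799708 = -1019096 - 5667760799708 = -5667761818804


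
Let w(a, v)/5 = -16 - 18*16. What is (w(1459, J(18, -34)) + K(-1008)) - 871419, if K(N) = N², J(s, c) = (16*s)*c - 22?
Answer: 143125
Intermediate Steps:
J(s, c) = -22 + 16*c*s (J(s, c) = 16*c*s - 22 = -22 + 16*c*s)
w(a, v) = -1520 (w(a, v) = 5*(-16 - 18*16) = 5*(-16 - 288) = 5*(-304) = -1520)
(w(1459, J(18, -34)) + K(-1008)) - 871419 = (-1520 + (-1008)²) - 871419 = (-1520 + 1016064) - 871419 = 1014544 - 871419 = 143125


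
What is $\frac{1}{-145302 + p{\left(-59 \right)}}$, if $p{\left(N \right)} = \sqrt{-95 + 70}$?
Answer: $- \frac{145302}{21112671229} - \frac{5 i}{21112671229} \approx -6.8822 \cdot 10^{-6} - 2.3682 \cdot 10^{-10} i$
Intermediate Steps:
$p{\left(N \right)} = 5 i$ ($p{\left(N \right)} = \sqrt{-25} = 5 i$)
$\frac{1}{-145302 + p{\left(-59 \right)}} = \frac{1}{-145302 + 5 i} = \frac{-145302 - 5 i}{21112671229}$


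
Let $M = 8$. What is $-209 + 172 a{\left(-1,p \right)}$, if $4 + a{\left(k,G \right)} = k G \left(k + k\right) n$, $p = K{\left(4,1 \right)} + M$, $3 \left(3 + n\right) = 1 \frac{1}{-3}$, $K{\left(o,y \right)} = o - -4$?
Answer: $- \frac{162185}{9} \approx -18021.0$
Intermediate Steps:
$K{\left(o,y \right)} = 4 + o$ ($K{\left(o,y \right)} = o + 4 = 4 + o$)
$n = - \frac{28}{9}$ ($n = -3 + \frac{1 \frac{1}{-3}}{3} = -3 + \frac{1 \left(- \frac{1}{3}\right)}{3} = -3 + \frac{1}{3} \left(- \frac{1}{3}\right) = -3 - \frac{1}{9} = - \frac{28}{9} \approx -3.1111$)
$p = 16$ ($p = \left(4 + 4\right) + 8 = 8 + 8 = 16$)
$a{\left(k,G \right)} = -4 - \frac{56 G k^{2}}{9}$ ($a{\left(k,G \right)} = -4 + k G \left(k + k\right) \left(- \frac{28}{9}\right) = -4 + G k 2 k \left(- \frac{28}{9}\right) = -4 + 2 G k^{2} \left(- \frac{28}{9}\right) = -4 - \frac{56 G k^{2}}{9}$)
$-209 + 172 a{\left(-1,p \right)} = -209 + 172 \left(-4 - \frac{896 \left(-1\right)^{2}}{9}\right) = -209 + 172 \left(-4 - \frac{896}{9} \cdot 1\right) = -209 + 172 \left(-4 - \frac{896}{9}\right) = -209 + 172 \left(- \frac{932}{9}\right) = -209 - \frac{160304}{9} = - \frac{162185}{9}$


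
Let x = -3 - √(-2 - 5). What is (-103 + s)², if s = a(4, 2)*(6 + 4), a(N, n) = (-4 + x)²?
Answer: -36711 + 88760*I*√7 ≈ -36711.0 + 2.3484e+5*I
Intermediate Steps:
x = -3 - I*√7 (x = -3 - √(-7) = -3 - I*√7 ≈ -3.0 - 2.6458*I)
a(N, n) = (-7 - I*√7)² (a(N, n) = (-4 + (-3 - I*√7))² = (-7 - I*√7)²)
s = 10*(7 + I*√7)² (s = (7 + I*√7)²*(6 + 4) = (7 + I*√7)²*10 = 10*(7 + I*√7)² ≈ 420.0 + 370.41*I)
(-103 + s)² = (-103 + (420 + 140*I*√7))² = (317 + 140*I*√7)²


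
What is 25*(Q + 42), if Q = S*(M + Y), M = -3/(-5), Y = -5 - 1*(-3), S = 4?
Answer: 910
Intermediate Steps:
Y = -2 (Y = -5 + 3 = -2)
M = ⅗ (M = -3*(-⅕) = ⅗ ≈ 0.60000)
Q = -28/5 (Q = 4*(⅗ - 2) = 4*(-7/5) = -28/5 ≈ -5.6000)
25*(Q + 42) = 25*(-28/5 + 42) = 25*(182/5) = 910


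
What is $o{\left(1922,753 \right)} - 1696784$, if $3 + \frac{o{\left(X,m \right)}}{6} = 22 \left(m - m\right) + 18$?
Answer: $-1696694$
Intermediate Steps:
$o{\left(X,m \right)} = 90$ ($o{\left(X,m \right)} = -18 + 6 \left(22 \left(m - m\right) + 18\right) = -18 + 6 \left(22 \cdot 0 + 18\right) = -18 + 6 \left(0 + 18\right) = -18 + 6 \cdot 18 = -18 + 108 = 90$)
$o{\left(1922,753 \right)} - 1696784 = 90 - 1696784 = -1696694$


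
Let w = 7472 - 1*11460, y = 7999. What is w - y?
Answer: -11987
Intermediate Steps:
w = -3988 (w = 7472 - 11460 = -3988)
w - y = -3988 - 1*7999 = -3988 - 7999 = -11987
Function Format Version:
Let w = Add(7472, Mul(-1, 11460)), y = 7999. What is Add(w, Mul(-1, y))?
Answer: -11987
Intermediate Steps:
w = -3988 (w = Add(7472, -11460) = -3988)
Add(w, Mul(-1, y)) = Add(-3988, Mul(-1, 7999)) = Add(-3988, -7999) = -11987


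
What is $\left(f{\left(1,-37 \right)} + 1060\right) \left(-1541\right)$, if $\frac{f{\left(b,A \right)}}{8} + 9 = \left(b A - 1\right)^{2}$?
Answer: $-19324140$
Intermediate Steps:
$f{\left(b,A \right)} = -72 + 8 \left(-1 + A b\right)^{2}$ ($f{\left(b,A \right)} = -72 + 8 \left(b A - 1\right)^{2} = -72 + 8 \left(A b - 1\right)^{2} = -72 + 8 \left(-1 + A b\right)^{2}$)
$\left(f{\left(1,-37 \right)} + 1060\right) \left(-1541\right) = \left(\left(-72 + 8 \left(-1 - 37\right)^{2}\right) + 1060\right) \left(-1541\right) = \left(\left(-72 + 8 \left(-38\right)^{2}\right) + 1060\right) \left(-1541\right) = \left(\left(-72 + 8 \cdot 1444\right) + 1060\right) \left(-1541\right) = \left(\left(-72 + 11552\right) + 1060\right) \left(-1541\right) = \left(11480 + 1060\right) \left(-1541\right) = 12540 \left(-1541\right) = -19324140$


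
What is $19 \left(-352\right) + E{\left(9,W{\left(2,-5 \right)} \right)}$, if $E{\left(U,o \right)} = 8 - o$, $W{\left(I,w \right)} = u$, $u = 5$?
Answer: $-6685$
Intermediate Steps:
$W{\left(I,w \right)} = 5$
$19 \left(-352\right) + E{\left(9,W{\left(2,-5 \right)} \right)} = 19 \left(-352\right) + \left(8 - 5\right) = -6688 + \left(8 - 5\right) = -6688 + 3 = -6685$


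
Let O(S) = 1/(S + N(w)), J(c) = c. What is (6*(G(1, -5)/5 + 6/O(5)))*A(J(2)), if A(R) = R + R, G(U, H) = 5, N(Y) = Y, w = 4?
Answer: 1320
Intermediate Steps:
O(S) = 1/(4 + S) (O(S) = 1/(S + 4) = 1/(4 + S))
A(R) = 2*R
(6*(G(1, -5)/5 + 6/O(5)))*A(J(2)) = (6*(5/5 + 6/(1/(4 + 5))))*(2*2) = (6*(5*(1/5) + 6/(1/9)))*4 = (6*(1 + 6/(1/9)))*4 = (6*(1 + 6*9))*4 = (6*(1 + 54))*4 = (6*55)*4 = 330*4 = 1320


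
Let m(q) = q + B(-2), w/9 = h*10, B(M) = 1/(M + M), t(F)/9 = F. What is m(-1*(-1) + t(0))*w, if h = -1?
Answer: -135/2 ≈ -67.500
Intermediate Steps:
t(F) = 9*F
B(M) = 1/(2*M)
w = -90 (w = 9*(-1*10) = 9*(-10) = -90)
m(q) = -1/4 + q (m(q) = q + (1/2)/(-2) = q + (1/2)*(-1/2) = q - 1/4 = -1/4 + q)
m(-1*(-1) + t(0))*w = (-1/4 + (-1*(-1) + 9*0))*(-90) = (-1/4 + (1 + 0))*(-90) = (-1/4 + 1)*(-90) = (3/4)*(-90) = -135/2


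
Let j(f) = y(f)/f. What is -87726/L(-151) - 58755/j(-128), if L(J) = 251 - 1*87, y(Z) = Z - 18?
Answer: -311548239/5986 ≈ -52046.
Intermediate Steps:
y(Z) = -18 + Z
L(J) = 164 (L(J) = 251 - 87 = 164)
j(f) = (-18 + f)/f
-87726/L(-151) - 58755/j(-128) = -87726/164 - 58755*(-128/(-18 - 128)) = -87726*1/164 - 58755/((-1/128*(-146))) = -43863/82 - 58755/73/64 = -43863/82 - 58755*64/73 = -43863/82 - 3760320/73 = -311548239/5986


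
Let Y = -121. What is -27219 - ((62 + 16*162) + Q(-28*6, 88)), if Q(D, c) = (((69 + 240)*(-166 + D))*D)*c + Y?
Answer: -1525827256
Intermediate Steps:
Q(D, c) = -121 + D*c*(-51294 + 309*D) (Q(D, c) = (((69 + 240)*(-166 + D))*D)*c - 121 = ((309*(-166 + D))*D)*c - 121 = ((-51294 + 309*D)*D)*c - 121 = (D*(-51294 + 309*D))*c - 121 = D*c*(-51294 + 309*D) - 121 = -121 + D*c*(-51294 + 309*D))
-27219 - ((62 + 16*162) + Q(-28*6, 88)) = -27219 - ((62 + 16*162) + (-121 - 51294*(-28*6)*88 + 309*88*(-28*6)²)) = -27219 - ((62 + 2592) + (-121 - 51294*(-168)*88 + 309*88*(-168)²)) = -27219 - (2654 + (-121 + 758330496 + 309*88*28224)) = -27219 - (2654 + (-121 + 758330496 + 767467008)) = -27219 - (2654 + 1525797383) = -27219 - 1*1525800037 = -27219 - 1525800037 = -1525827256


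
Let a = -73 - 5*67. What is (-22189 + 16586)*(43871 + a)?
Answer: -243523189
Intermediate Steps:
a = -408 (a = -73 - 335 = -408)
(-22189 + 16586)*(43871 + a) = (-22189 + 16586)*(43871 - 408) = -5603*43463 = -243523189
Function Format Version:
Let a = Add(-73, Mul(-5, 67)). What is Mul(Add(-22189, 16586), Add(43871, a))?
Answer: -243523189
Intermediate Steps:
a = -408 (a = Add(-73, -335) = -408)
Mul(Add(-22189, 16586), Add(43871, a)) = Mul(Add(-22189, 16586), Add(43871, -408)) = Mul(-5603, 43463) = -243523189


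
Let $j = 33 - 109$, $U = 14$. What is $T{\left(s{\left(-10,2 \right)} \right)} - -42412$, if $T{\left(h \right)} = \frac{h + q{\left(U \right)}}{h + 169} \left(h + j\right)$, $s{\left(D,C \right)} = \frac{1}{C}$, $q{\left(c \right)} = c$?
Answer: $\frac{28750957}{678} \approx 42406.0$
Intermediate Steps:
$j = -76$ ($j = 33 - 109 = -76$)
$T{\left(h \right)} = \frac{\left(-76 + h\right) \left(14 + h\right)}{169 + h}$ ($T{\left(h \right)} = \frac{h + 14}{h + 169} \left(h - 76\right) = \frac{14 + h}{169 + h} \left(-76 + h\right) = \frac{\left(-76 + h\right) \left(14 + h\right)}{169 + h}$)
$T{\left(s{\left(-10,2 \right)} \right)} - -42412 = \frac{-1064 + \left(\frac{1}{2}\right)^{2} - \frac{62}{2}}{169 + \frac{1}{2}} - -42412 = \frac{-1064 + \left(\frac{1}{2}\right)^{2} - 31}{169 + \frac{1}{2}} + 42412 = \frac{-1064 + \frac{1}{4} - 31}{\frac{339}{2}} + 42412 = \frac{2}{339} \left(- \frac{4379}{4}\right) + 42412 = - \frac{4379}{678} + 42412 = \frac{28750957}{678}$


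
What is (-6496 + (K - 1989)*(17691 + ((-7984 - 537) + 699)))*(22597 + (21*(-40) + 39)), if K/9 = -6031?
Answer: -12103654196848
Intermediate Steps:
K = -54279 (K = 9*(-6031) = -54279)
(-6496 + (K - 1989)*(17691 + ((-7984 - 537) + 699)))*(22597 + (21*(-40) + 39)) = (-6496 + (-54279 - 1989)*(17691 + ((-7984 - 537) + 699)))*(22597 + (21*(-40) + 39)) = (-6496 - 56268*(17691 + (-8521 + 699)))*(22597 + (-840 + 39)) = (-6496 - 56268*(17691 - 7822))*(22597 - 801) = (-6496 - 56268*9869)*21796 = (-6496 - 555308892)*21796 = -555315388*21796 = -12103654196848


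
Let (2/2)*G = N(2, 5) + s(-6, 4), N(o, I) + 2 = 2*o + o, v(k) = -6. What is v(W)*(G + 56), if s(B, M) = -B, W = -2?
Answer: -396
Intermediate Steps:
N(o, I) = -2 + 3*o (N(o, I) = -2 + (2*o + o) = -2 + 3*o)
G = 10 (G = (-2 + 3*2) - 1*(-6) = (-2 + 6) + 6 = 4 + 6 = 10)
v(W)*(G + 56) = -6*(10 + 56) = -6*66 = -396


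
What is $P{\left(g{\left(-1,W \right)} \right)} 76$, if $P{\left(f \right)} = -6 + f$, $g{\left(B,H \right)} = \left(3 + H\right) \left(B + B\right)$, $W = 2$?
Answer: $-1216$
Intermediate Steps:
$g{\left(B,H \right)} = 2 B \left(3 + H\right)$ ($g{\left(B,H \right)} = \left(3 + H\right) 2 B = 2 B \left(3 + H\right)$)
$P{\left(g{\left(-1,W \right)} \right)} 76 = \left(-6 + 2 \left(-1\right) \left(3 + 2\right)\right) 76 = \left(-6 + 2 \left(-1\right) 5\right) 76 = \left(-6 - 10\right) 76 = \left(-16\right) 76 = -1216$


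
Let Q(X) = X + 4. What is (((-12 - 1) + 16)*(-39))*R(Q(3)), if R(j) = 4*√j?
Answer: -468*√7 ≈ -1238.2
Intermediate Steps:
Q(X) = 4 + X
(((-12 - 1) + 16)*(-39))*R(Q(3)) = (((-12 - 1) + 16)*(-39))*(4*√(4 + 3)) = ((-13 + 16)*(-39))*(4*√7) = (3*(-39))*(4*√7) = -468*√7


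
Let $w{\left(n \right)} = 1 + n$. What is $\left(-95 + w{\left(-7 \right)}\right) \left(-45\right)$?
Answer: $4545$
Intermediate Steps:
$\left(-95 + w{\left(-7 \right)}\right) \left(-45\right) = \left(-95 + \left(1 - 7\right)\right) \left(-45\right) = \left(-95 - 6\right) \left(-45\right) = \left(-101\right) \left(-45\right) = 4545$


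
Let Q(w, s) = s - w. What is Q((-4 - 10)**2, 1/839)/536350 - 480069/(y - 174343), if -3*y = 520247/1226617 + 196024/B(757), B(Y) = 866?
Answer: 24583648570565020802137/8932913323545116442400 ≈ 2.7520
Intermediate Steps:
y = -17206921765/227625069 (y = -(520247/1226617 + 196024/866)/3 = -(520247*(1/1226617) + 196024*(1/866))/3 = -(74321/175231 + 98012/433)/3 = -1/3*17206921765/75875023 = -17206921765/227625069 ≈ -75.593)
Q((-4 - 10)**2, 1/839)/536350 - 480069/(y - 174343) = (1/839 - (-4 - 10)**2)/536350 - 480069/(-17206921765/227625069 - 174343) = (1/839 - 1*(-14)**2)*(1/536350) - 480069/(-39702044326432/227625069) = (1/839 - 1*196)*(1/536350) - 480069*(-227625069/39702044326432) = (1/839 - 196)*(1/536350) + 109275739249761/39702044326432 = -164443/839*1/536350 + 109275739249761/39702044326432 = -164443/449997650 + 109275739249761/39702044326432 = 24583648570565020802137/8932913323545116442400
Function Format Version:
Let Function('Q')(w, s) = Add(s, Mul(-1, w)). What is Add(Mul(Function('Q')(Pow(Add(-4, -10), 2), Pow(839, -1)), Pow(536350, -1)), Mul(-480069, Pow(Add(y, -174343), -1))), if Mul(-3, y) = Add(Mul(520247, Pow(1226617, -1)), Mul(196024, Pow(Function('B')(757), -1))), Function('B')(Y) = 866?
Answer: Rational(24583648570565020802137, 8932913323545116442400) ≈ 2.7520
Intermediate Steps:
y = Rational(-17206921765, 227625069) (y = Mul(Rational(-1, 3), Add(Mul(520247, Pow(1226617, -1)), Mul(196024, Pow(866, -1)))) = Mul(Rational(-1, 3), Add(Mul(520247, Rational(1, 1226617)), Mul(196024, Rational(1, 866)))) = Mul(Rational(-1, 3), Add(Rational(74321, 175231), Rational(98012, 433))) = Mul(Rational(-1, 3), Rational(17206921765, 75875023)) = Rational(-17206921765, 227625069) ≈ -75.593)
Add(Mul(Function('Q')(Pow(Add(-4, -10), 2), Pow(839, -1)), Pow(536350, -1)), Mul(-480069, Pow(Add(y, -174343), -1))) = Add(Mul(Add(Pow(839, -1), Mul(-1, Pow(Add(-4, -10), 2))), Pow(536350, -1)), Mul(-480069, Pow(Add(Rational(-17206921765, 227625069), -174343), -1))) = Add(Mul(Add(Rational(1, 839), Mul(-1, Pow(-14, 2))), Rational(1, 536350)), Mul(-480069, Pow(Rational(-39702044326432, 227625069), -1))) = Add(Mul(Add(Rational(1, 839), Mul(-1, 196)), Rational(1, 536350)), Mul(-480069, Rational(-227625069, 39702044326432))) = Add(Mul(Add(Rational(1, 839), -196), Rational(1, 536350)), Rational(109275739249761, 39702044326432)) = Add(Mul(Rational(-164443, 839), Rational(1, 536350)), Rational(109275739249761, 39702044326432)) = Add(Rational(-164443, 449997650), Rational(109275739249761, 39702044326432)) = Rational(24583648570565020802137, 8932913323545116442400)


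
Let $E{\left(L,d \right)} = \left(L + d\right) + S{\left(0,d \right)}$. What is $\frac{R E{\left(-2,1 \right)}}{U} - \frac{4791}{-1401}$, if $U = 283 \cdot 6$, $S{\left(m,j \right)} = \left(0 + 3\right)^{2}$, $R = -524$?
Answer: $\frac{377021}{396483} \approx 0.95091$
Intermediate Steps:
$S{\left(m,j \right)} = 9$ ($S{\left(m,j \right)} = 3^{2} = 9$)
$E{\left(L,d \right)} = 9 + L + d$ ($E{\left(L,d \right)} = \left(L + d\right) + 9 = 9 + L + d$)
$U = 1698$
$\frac{R E{\left(-2,1 \right)}}{U} - \frac{4791}{-1401} = \frac{\left(-524\right) \left(9 - 2 + 1\right)}{1698} - \frac{4791}{-1401} = \left(-524\right) 8 \cdot \frac{1}{1698} - - \frac{1597}{467} = \left(-4192\right) \frac{1}{1698} + \frac{1597}{467} = - \frac{2096}{849} + \frac{1597}{467} = \frac{377021}{396483}$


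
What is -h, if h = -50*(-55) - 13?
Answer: -2737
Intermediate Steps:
h = 2737 (h = 2750 - 13 = 2737)
-h = -1*2737 = -2737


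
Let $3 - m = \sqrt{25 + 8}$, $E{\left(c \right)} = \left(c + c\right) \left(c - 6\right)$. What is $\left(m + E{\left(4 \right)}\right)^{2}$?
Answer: $202 + 26 \sqrt{33} \approx 351.36$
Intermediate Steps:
$E{\left(c \right)} = 2 c \left(-6 + c\right)$
$m = 3 - \sqrt{33}$ ($m = 3 - \sqrt{25 + 8} = 3 - \sqrt{33} \approx -2.7446$)
$\left(m + E{\left(4 \right)}\right)^{2} = \left(\left(3 - \sqrt{33}\right) + 2 \cdot 4 \left(-6 + 4\right)\right)^{2} = \left(\left(3 - \sqrt{33}\right) + 2 \cdot 4 \left(-2\right)\right)^{2} = \left(\left(3 - \sqrt{33}\right) - 16\right)^{2} = \left(-13 - \sqrt{33}\right)^{2}$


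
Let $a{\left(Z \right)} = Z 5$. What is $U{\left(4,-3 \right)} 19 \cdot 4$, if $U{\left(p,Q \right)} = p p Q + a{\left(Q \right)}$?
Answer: $-4788$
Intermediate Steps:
$a{\left(Z \right)} = 5 Z$
$U{\left(p,Q \right)} = 5 Q + Q p^{2}$ ($U{\left(p,Q \right)} = p p Q + 5 Q = p^{2} Q + 5 Q = Q p^{2} + 5 Q = 5 Q + Q p^{2}$)
$U{\left(4,-3 \right)} 19 \cdot 4 = - 3 \left(5 + 4^{2}\right) 19 \cdot 4 = - 3 \left(5 + 16\right) 19 \cdot 4 = \left(-3\right) 21 \cdot 19 \cdot 4 = \left(-63\right) 19 \cdot 4 = \left(-1197\right) 4 = -4788$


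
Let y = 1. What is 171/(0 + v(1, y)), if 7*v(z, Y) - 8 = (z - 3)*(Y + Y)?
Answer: 1197/4 ≈ 299.25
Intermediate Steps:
v(z, Y) = 8/7 + 2*Y*(-3 + z)/7 (v(z, Y) = 8/7 + ((z - 3)*(Y + Y))/7 = 8/7 + ((-3 + z)*(2*Y))/7 = 8/7 + (2*Y*(-3 + z))/7 = 8/7 + 2*Y*(-3 + z)/7)
171/(0 + v(1, y)) = 171/(0 + (8/7 - 6/7*1 + (2/7)*1*1)) = 171/(0 + (8/7 - 6/7 + 2/7)) = 171/(0 + 4/7) = 171/(4/7) = (7/4)*171 = 1197/4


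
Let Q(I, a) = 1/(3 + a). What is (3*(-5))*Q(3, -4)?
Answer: 15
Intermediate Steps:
(3*(-5))*Q(3, -4) = (3*(-5))/(3 - 4) = -15/(-1) = -15*(-1) = 15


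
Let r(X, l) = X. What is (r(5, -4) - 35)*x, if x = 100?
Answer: -3000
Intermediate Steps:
(r(5, -4) - 35)*x = (5 - 35)*100 = -30*100 = -3000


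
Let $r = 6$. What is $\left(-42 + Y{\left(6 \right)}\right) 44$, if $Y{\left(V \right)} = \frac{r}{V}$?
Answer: $-1804$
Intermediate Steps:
$Y{\left(V \right)} = \frac{6}{V}$
$\left(-42 + Y{\left(6 \right)}\right) 44 = \left(-42 + \frac{6}{6}\right) 44 = \left(-42 + 6 \cdot \frac{1}{6}\right) 44 = \left(-42 + 1\right) 44 = \left(-41\right) 44 = -1804$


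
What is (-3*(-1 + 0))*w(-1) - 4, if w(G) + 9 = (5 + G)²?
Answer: 17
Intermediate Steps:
w(G) = -9 + (5 + G)²
(-3*(-1 + 0))*w(-1) - 4 = (-3*(-1 + 0))*(-9 + (5 - 1)²) - 4 = (-3*(-1))*(-9 + 4²) - 4 = 3*(-9 + 16) - 4 = 3*7 - 4 = 21 - 4 = 17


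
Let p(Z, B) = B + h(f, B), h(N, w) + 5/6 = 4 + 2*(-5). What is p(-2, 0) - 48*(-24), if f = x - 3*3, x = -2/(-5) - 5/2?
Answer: 6871/6 ≈ 1145.2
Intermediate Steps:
x = -21/10 (x = -2*(-1/5) - 5*1/2 = 2/5 - 5/2 = -21/10 ≈ -2.1000)
f = -111/10 (f = -21/10 - 3*3 = -21/10 - 9 = -111/10 ≈ -11.100)
h(N, w) = -41/6 (h(N, w) = -5/6 + (4 + 2*(-5)) = -5/6 + (4 - 10) = -5/6 - 6 = -41/6)
p(Z, B) = -41/6 + B (p(Z, B) = B - 41/6 = -41/6 + B)
p(-2, 0) - 48*(-24) = (-41/6 + 0) - 48*(-24) = -41/6 + 1152 = 6871/6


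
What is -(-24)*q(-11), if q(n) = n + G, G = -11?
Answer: -528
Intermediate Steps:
q(n) = -11 + n (q(n) = n - 11 = -11 + n)
-(-24)*q(-11) = -(-24)*(-11 - 11) = -(-24)*(-22) = -1*528 = -528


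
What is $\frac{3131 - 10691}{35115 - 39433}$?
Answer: $\frac{3780}{2159} \approx 1.7508$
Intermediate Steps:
$\frac{3131 - 10691}{35115 - 39433} = - \frac{7560}{-4318} = \left(-7560\right) \left(- \frac{1}{4318}\right) = \frac{3780}{2159}$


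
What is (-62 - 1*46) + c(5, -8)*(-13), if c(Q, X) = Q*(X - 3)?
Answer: 607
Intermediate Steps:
c(Q, X) = Q*(-3 + X)
(-62 - 1*46) + c(5, -8)*(-13) = (-62 - 1*46) + (5*(-3 - 8))*(-13) = (-62 - 46) + (5*(-11))*(-13) = -108 - 55*(-13) = -108 + 715 = 607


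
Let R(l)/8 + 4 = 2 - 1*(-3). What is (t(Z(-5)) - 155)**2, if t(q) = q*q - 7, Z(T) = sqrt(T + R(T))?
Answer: 25281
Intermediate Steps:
R(l) = 8 (R(l) = -32 + 8*(2 - 1*(-3)) = -32 + 8*(2 + 3) = -32 + 8*5 = -32 + 40 = 8)
Z(T) = sqrt(8 + T) (Z(T) = sqrt(T + 8) = sqrt(8 + T))
t(q) = -7 + q**2 (t(q) = q**2 - 7 = -7 + q**2)
(t(Z(-5)) - 155)**2 = ((-7 + (sqrt(8 - 5))**2) - 155)**2 = ((-7 + (sqrt(3))**2) - 155)**2 = ((-7 + 3) - 155)**2 = (-4 - 155)**2 = (-159)**2 = 25281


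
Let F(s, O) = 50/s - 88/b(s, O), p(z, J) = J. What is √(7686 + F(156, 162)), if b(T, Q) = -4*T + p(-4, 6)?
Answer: √496123947462/8034 ≈ 87.672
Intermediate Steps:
b(T, Q) = 6 - 4*T (b(T, Q) = -4*T + 6 = 6 - 4*T)
F(s, O) = -88/(6 - 4*s) + 50/s (F(s, O) = 50/s - 88/(6 - 4*s) = -88/(6 - 4*s) + 50/s)
√(7686 + F(156, 162)) = √(7686 + 6*(-25 + 24*156)/(156*(-3 + 2*156))) = √(7686 + 6*(1/156)*(-25 + 3744)/(-3 + 312)) = √(7686 + 6*(1/156)*3719/309) = √(7686 + 6*(1/156)*(1/309)*3719) = √(7686 + 3719/8034) = √(61753043/8034) = √496123947462/8034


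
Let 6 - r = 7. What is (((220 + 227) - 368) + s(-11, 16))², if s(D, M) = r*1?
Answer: 6084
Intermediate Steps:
r = -1 (r = 6 - 1*7 = 6 - 7 = -1)
s(D, M) = -1 (s(D, M) = -1*1 = -1)
(((220 + 227) - 368) + s(-11, 16))² = (((220 + 227) - 368) - 1)² = ((447 - 368) - 1)² = (79 - 1)² = 78² = 6084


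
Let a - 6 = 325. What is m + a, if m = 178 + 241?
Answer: 750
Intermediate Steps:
a = 331 (a = 6 + 325 = 331)
m = 419
m + a = 419 + 331 = 750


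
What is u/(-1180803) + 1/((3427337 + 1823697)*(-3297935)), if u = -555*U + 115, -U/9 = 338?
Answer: -29239416126112986553/20448637209210476370 ≈ -1.4299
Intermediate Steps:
U = -3042 (U = -9*338 = -3042)
u = 1688425 (u = -555*(-3042) + 115 = 1688310 + 115 = 1688425)
u/(-1180803) + 1/((3427337 + 1823697)*(-3297935)) = 1688425/(-1180803) + 1/((3427337 + 1823697)*(-3297935)) = 1688425*(-1/1180803) - 1/3297935/5251034 = -1688425/1180803 + (1/5251034)*(-1/3297935) = -1688425/1180803 - 1/17317568814790 = -29239416126112986553/20448637209210476370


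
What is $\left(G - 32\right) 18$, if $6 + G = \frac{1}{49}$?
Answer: $- \frac{33498}{49} \approx -683.63$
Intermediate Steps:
$G = - \frac{293}{49}$ ($G = -6 + \frac{1}{49} = - \frac{293}{49} \approx -5.9796$)
$\left(G - 32\right) 18 = \left(- \frac{293}{49} - 32\right) 18 = \left(- \frac{1861}{49}\right) 18 = - \frac{33498}{49}$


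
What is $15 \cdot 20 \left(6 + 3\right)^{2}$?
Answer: $24300$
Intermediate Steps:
$15 \cdot 20 \left(6 + 3\right)^{2} = 300 \cdot 9^{2} = 300 \cdot 81 = 24300$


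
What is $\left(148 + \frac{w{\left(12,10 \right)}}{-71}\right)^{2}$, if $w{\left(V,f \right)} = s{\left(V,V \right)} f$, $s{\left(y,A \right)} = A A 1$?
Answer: $\frac{82228624}{5041} \approx 16312.0$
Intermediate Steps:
$s{\left(y,A \right)} = A^{2}$ ($s{\left(y,A \right)} = A^{2} \cdot 1 = A^{2}$)
$w{\left(V,f \right)} = f V^{2}$ ($w{\left(V,f \right)} = V^{2} f = f V^{2}$)
$\left(148 + \frac{w{\left(12,10 \right)}}{-71}\right)^{2} = \left(148 + \frac{10 \cdot 12^{2}}{-71}\right)^{2} = \left(148 + 10 \cdot 144 \left(- \frac{1}{71}\right)\right)^{2} = \left(148 + 1440 \left(- \frac{1}{71}\right)\right)^{2} = \left(148 - \frac{1440}{71}\right)^{2} = \left(\frac{9068}{71}\right)^{2} = \frac{82228624}{5041}$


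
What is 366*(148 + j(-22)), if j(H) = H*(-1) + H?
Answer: 54168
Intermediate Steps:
j(H) = 0 (j(H) = -H + H = 0)
366*(148 + j(-22)) = 366*(148 + 0) = 366*148 = 54168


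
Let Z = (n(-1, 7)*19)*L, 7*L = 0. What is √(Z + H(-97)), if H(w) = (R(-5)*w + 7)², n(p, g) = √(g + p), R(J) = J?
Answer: 492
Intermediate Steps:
L = 0 (L = (⅐)*0 = 0)
H(w) = (7 - 5*w)² (H(w) = (-5*w + 7)² = (7 - 5*w)²)
Z = 0 (Z = (√(7 - 1)*19)*0 = (√6*19)*0 = (19*√6)*0 = 0)
√(Z + H(-97)) = √(0 + (7 - 5*(-97))²) = √(0 + (7 + 485)²) = √(0 + 492²) = √(0 + 242064) = √242064 = 492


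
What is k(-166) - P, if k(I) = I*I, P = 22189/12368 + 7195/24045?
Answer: 1638843327419/59477712 ≈ 27554.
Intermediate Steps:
P = 124504453/59477712 (P = 22189*(1/12368) + 7195*(1/24045) = 22189/12368 + 1439/4809 = 124504453/59477712 ≈ 2.0933)
k(I) = I²
k(-166) - P = (-166)² - 1*124504453/59477712 = 27556 - 124504453/59477712 = 1638843327419/59477712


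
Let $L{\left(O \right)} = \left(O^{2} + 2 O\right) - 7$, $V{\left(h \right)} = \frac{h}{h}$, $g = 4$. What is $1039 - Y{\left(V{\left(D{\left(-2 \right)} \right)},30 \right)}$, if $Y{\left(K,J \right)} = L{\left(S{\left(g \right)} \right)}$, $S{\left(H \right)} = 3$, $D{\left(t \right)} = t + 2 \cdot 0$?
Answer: $1031$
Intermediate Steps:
$D{\left(t \right)} = t$ ($D{\left(t \right)} = t + 0 = t$)
$V{\left(h \right)} = 1$
$L{\left(O \right)} = -7 + O^{2} + 2 O$
$Y{\left(K,J \right)} = 8$ ($Y{\left(K,J \right)} = -7 + 3^{2} + 2 \cdot 3 = -7 + 9 + 6 = 8$)
$1039 - Y{\left(V{\left(D{\left(-2 \right)} \right)},30 \right)} = 1039 - 8 = 1031$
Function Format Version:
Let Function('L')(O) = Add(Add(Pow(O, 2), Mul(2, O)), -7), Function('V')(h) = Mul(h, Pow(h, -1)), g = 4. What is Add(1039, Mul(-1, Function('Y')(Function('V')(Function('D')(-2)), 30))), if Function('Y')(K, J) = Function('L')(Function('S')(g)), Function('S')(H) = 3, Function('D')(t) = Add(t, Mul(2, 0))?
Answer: 1031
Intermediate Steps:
Function('D')(t) = t (Function('D')(t) = Add(t, 0) = t)
Function('V')(h) = 1
Function('L')(O) = Add(-7, Pow(O, 2), Mul(2, O))
Function('Y')(K, J) = 8 (Function('Y')(K, J) = Add(-7, Pow(3, 2), Mul(2, 3)) = Add(-7, 9, 6) = 8)
Add(1039, Mul(-1, Function('Y')(Function('V')(Function('D')(-2)), 30))) = Add(1039, Mul(-1, 8)) = Add(1039, -8) = 1031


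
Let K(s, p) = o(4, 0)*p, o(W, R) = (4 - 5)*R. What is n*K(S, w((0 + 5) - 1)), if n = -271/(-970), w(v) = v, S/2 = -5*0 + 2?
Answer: 0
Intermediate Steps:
S = 4 (S = 2*(-5*0 + 2) = 2*(0 + 2) = 2*2 = 4)
o(W, R) = -R
K(s, p) = 0 (K(s, p) = (-1*0)*p = 0*p = 0)
n = 271/970 (n = -271*(-1/970) = 271/970 ≈ 0.27938)
n*K(S, w((0 + 5) - 1)) = (271/970)*0 = 0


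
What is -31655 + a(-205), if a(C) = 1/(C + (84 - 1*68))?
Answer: -5982796/189 ≈ -31655.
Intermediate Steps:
a(C) = 1/(16 + C) (a(C) = 1/(C + (84 - 68)) = 1/(C + 16) = 1/(16 + C))
-31655 + a(-205) = -31655 + 1/(16 - 205) = -31655 + 1/(-189) = -31655 - 1/189 = -5982796/189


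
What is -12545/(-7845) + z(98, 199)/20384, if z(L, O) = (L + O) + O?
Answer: 3245105/1998906 ≈ 1.6234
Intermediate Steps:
z(L, O) = L + 2*O
-12545/(-7845) + z(98, 199)/20384 = -12545/(-7845) + (98 + 2*199)/20384 = -12545*(-1/7845) + (98 + 398)*(1/20384) = 2509/1569 + 496*(1/20384) = 2509/1569 + 31/1274 = 3245105/1998906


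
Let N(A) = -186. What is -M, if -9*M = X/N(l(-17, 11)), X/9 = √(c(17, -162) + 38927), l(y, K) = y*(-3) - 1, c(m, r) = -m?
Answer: -√38910/186 ≈ -1.0605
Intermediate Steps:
l(y, K) = -1 - 3*y (l(y, K) = -3*y - 1 = -1 - 3*y)
X = 9*√38910 (X = 9*√(-1*17 + 38927) = 9*√(-17 + 38927) = 9*√38910 ≈ 1775.3)
M = √38910/186 (M = -9*√38910/(9*(-186)) = -9*√38910*(-1)/(9*186) = -(-1)*√38910/186 = √38910/186 ≈ 1.0605)
-M = -√38910/186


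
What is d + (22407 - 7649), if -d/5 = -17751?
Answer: 103513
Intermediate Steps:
d = 88755 (d = -5*(-17751) = 88755)
d + (22407 - 7649) = 88755 + (22407 - 7649) = 88755 + 14758 = 103513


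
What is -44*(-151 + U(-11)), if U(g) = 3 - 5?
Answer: 6732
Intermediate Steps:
U(g) = -2
-44*(-151 + U(-11)) = -44*(-151 - 2) = -44*(-153) = 6732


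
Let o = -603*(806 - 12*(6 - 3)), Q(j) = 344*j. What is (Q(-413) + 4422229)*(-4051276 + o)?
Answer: -19327417027002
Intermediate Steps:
o = -464310 (o = -603*(806 - 12*3) = -603*(806 - 36) = -603*770 = -464310)
(Q(-413) + 4422229)*(-4051276 + o) = (344*(-413) + 4422229)*(-4051276 - 464310) = (-142072 + 4422229)*(-4515586) = 4280157*(-4515586) = -19327417027002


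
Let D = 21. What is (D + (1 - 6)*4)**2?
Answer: 1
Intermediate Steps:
(D + (1 - 6)*4)**2 = (21 + (1 - 6)*4)**2 = (21 - 5*4)**2 = (21 - 20)**2 = 1**2 = 1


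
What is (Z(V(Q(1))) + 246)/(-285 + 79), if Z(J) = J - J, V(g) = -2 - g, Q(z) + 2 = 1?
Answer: -123/103 ≈ -1.1942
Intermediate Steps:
Q(z) = -1 (Q(z) = -2 + 1 = -1)
Z(J) = 0
(Z(V(Q(1))) + 246)/(-285 + 79) = (0 + 246)/(-285 + 79) = 246/(-206) = 246*(-1/206) = -123/103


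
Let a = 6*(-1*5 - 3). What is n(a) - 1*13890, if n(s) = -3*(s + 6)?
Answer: -13764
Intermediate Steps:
a = -48 (a = 6*(-5 - 3) = 6*(-8) = -48)
n(s) = -18 - 3*s (n(s) = -3*(6 + s) = -18 - 3*s)
n(a) - 1*13890 = (-18 - 3*(-48)) - 1*13890 = (-18 + 144) - 13890 = 126 - 13890 = -13764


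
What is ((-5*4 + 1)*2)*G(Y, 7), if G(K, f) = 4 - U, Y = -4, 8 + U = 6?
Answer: -228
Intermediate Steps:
U = -2 (U = -8 + 6 = -2)
G(K, f) = 6 (G(K, f) = 4 - 1*(-2) = 4 + 2 = 6)
((-5*4 + 1)*2)*G(Y, 7) = ((-5*4 + 1)*2)*6 = ((-20 + 1)*2)*6 = -19*2*6 = -38*6 = -228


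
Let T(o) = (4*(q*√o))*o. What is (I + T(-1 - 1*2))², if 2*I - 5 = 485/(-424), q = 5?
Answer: -7763649975/719104 - 24525*I*√3/106 ≈ -10796.0 - 400.74*I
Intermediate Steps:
I = 1635/848 (I = 5/2 + (485/(-424))/2 = 5/2 + (485*(-1/424))/2 = 5/2 + (½)*(-485/424) = 5/2 - 485/848 = 1635/848 ≈ 1.9281)
T(o) = 20*o^(3/2) (T(o) = (4*(5*√o))*o = (20*√o)*o = 20*o^(3/2))
(I + T(-1 - 1*2))² = (1635/848 + 20*(-1 - 1*2)^(3/2))² = (1635/848 + 20*(-1 - 2)^(3/2))² = (1635/848 + 20*(-3)^(3/2))² = (1635/848 + 20*(-3*I*√3))² = (1635/848 - 60*I*√3)²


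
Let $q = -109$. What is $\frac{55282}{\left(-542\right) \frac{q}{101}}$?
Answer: $\frac{2791741}{29539} \approx 94.51$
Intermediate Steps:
$\frac{55282}{\left(-542\right) \frac{q}{101}} = \frac{55282}{\left(-542\right) \left(- \frac{109}{101}\right)} = \frac{55282}{\frac{59078}{101}} = 55282 \cdot \frac{101}{59078} = \frac{2791741}{29539}$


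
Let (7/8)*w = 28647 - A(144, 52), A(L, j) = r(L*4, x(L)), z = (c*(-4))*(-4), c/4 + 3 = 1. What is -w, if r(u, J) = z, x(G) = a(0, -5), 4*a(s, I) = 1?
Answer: -230200/7 ≈ -32886.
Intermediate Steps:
c = -8 (c = -12 + 4*1 = -12 + 4 = -8)
a(s, I) = 1/4 (a(s, I) = (1/4)*1 = 1/4)
x(G) = 1/4
z = -128 (z = -8*(-4)*(-4) = 32*(-4) = -128)
r(u, J) = -128
A(L, j) = -128
w = 230200/7 (w = 8*(28647 - 1*(-128))/7 = 8*(28647 + 128)/7 = (8/7)*28775 = 230200/7 ≈ 32886.)
-w = -1*230200/7 = -230200/7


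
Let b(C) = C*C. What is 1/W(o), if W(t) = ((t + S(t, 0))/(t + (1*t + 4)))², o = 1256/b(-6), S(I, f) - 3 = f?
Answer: 440896/116281 ≈ 3.7916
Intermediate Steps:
S(I, f) = 3 + f
b(C) = C²
o = 314/9 (o = 1256/((-6)²) = 1256/36 = 1256*(1/36) = 314/9 ≈ 34.889)
W(t) = (3 + t)²/(4 + 2*t)² (W(t) = ((t + (3 + 0))/(t + (1*t + 4)))² = ((t + 3)/(t + (t + 4)))² = ((3 + t)/(t + (4 + t)))² = ((3 + t)/(4 + 2*t))² = (3 + t)²/(4 + 2*t)²)
1/W(o) = 1/((3 + 314/9)²/(4*(2 + 314/9)²)) = 1/((341/9)²/(4*(332/9)²)) = 1/((¼)*(81/110224)*(116281/81)) = 1/(116281/440896) = 440896/116281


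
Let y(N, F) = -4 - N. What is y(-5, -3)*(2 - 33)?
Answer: -31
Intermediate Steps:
y(-5, -3)*(2 - 33) = (-4 - 1*(-5))*(2 - 33) = (-4 + 5)*(-31) = 1*(-31) = -31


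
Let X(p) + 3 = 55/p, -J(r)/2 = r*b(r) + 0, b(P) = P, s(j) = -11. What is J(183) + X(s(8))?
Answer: -66986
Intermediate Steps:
J(r) = -2*r² (J(r) = -2*(r*r + 0) = -2*(r² + 0) = -2*r²)
X(p) = -3 + 55/p
J(183) + X(s(8)) = -2*183² + (-3 + 55/(-11)) = -2*33489 + (-3 + 55*(-1/11)) = -66978 + (-3 - 5) = -66978 - 8 = -66986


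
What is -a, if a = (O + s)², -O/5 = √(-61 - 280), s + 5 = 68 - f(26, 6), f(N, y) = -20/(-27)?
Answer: 3388964/729 + 16810*I*√341/27 ≈ 4648.8 + 11497.0*I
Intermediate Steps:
f(N, y) = 20/27 (f(N, y) = -20*(-1/27) = 20/27)
s = 1681/27 (s = -5 + (68 - 1*20/27) = -5 + (68 - 20/27) = -5 + 1816/27 = 1681/27 ≈ 62.259)
O = -5*I*√341 (O = -5*√(-61 - 280) = -5*I*√341 ≈ -92.331*I)
a = (1681/27 - 5*I*√341)² (a = (-5*I*√341 + 1681/27)² = (1681/27 - 5*I*√341)² ≈ -4648.8 - 11497.0*I)
-a = -(1681 - 135*I*√341)²/729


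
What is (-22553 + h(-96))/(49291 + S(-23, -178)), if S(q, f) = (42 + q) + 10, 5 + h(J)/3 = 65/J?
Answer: -80249/175360 ≈ -0.45762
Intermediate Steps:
h(J) = -15 + 195/J (h(J) = -15 + 3*(65/J) = -15 + 195/J)
S(q, f) = 52 + q
(-22553 + h(-96))/(49291 + S(-23, -178)) = (-22553 + (-15 + 195/(-96)))/(49291 + (52 - 23)) = (-22553 + (-15 + 195*(-1/96)))/(49291 + 29) = (-22553 + (-15 - 65/32))/49320 = (-22553 - 545/32)*(1/49320) = -722241/32*1/49320 = -80249/175360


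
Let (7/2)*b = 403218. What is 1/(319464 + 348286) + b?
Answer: 538497639007/4674250 ≈ 1.1521e+5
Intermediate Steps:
b = 806436/7 (b = (2/7)*403218 = 806436/7 ≈ 1.1521e+5)
1/(319464 + 348286) + b = 1/(319464 + 348286) + 806436/7 = 1/667750 + 806436/7 = 538497639007/4674250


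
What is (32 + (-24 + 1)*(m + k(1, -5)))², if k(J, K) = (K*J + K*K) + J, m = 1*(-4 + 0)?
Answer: 128881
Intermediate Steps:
m = -4 (m = 1*(-4) = -4)
k(J, K) = J + K² + J*K (k(J, K) = (J*K + K²) + J = (K² + J*K) + J = J + K² + J*K)
(32 + (-24 + 1)*(m + k(1, -5)))² = (32 + (-24 + 1)*(-4 + (1 + (-5)² + 1*(-5))))² = (32 - 23*(-4 + (1 + 25 - 5)))² = (32 - 23*(-4 + 21))² = (32 - 23*17)² = (32 - 391)² = (-359)² = 128881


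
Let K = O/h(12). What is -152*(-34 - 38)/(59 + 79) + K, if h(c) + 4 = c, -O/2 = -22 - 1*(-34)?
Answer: 1755/23 ≈ 76.304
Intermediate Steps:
O = -24 (O = -2*(-22 - 1*(-34)) = -2*(-22 + 34) = -2*12 = -24)
h(c) = -4 + c
K = -3 (K = -24/(-4 + 12) = -24/8 = -24*⅛ = -3)
-152*(-34 - 38)/(59 + 79) + K = -152*(-34 - 38)/(59 + 79) - 3 = -(-10944)/138 - 3 = -152*(-12/23) - 3 = 1824/23 - 3 = 1755/23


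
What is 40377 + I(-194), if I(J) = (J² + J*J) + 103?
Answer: 115752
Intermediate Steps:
I(J) = 103 + 2*J² (I(J) = (J² + J²) + 103 = 2*J² + 103 = 103 + 2*J²)
40377 + I(-194) = 40377 + (103 + 2*(-194)²) = 40377 + (103 + 2*37636) = 40377 + (103 + 75272) = 40377 + 75375 = 115752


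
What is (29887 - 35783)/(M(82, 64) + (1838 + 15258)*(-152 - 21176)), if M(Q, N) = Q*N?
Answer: 737/45577280 ≈ 1.6170e-5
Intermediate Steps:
M(Q, N) = N*Q
(29887 - 35783)/(M(82, 64) + (1838 + 15258)*(-152 - 21176)) = (29887 - 35783)/(64*82 + (1838 + 15258)*(-152 - 21176)) = -5896/(5248 + 17096*(-21328)) = -5896/(5248 - 364623488) = -5896/(-364618240) = -5896*(-1/364618240) = 737/45577280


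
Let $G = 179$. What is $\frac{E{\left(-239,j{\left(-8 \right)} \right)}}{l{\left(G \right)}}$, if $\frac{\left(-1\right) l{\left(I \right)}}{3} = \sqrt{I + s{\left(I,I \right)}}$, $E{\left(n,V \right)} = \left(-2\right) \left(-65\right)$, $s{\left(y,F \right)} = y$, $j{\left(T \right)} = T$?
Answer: $- \frac{65 \sqrt{358}}{537} \approx -2.2902$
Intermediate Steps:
$E{\left(n,V \right)} = 130$
$l{\left(I \right)} = - 3 \sqrt{2} \sqrt{I}$ ($l{\left(I \right)} = - 3 \sqrt{I + I} = - 3 \sqrt{2 I} = - 3 \sqrt{2} \sqrt{I}$)
$\frac{E{\left(-239,j{\left(-8 \right)} \right)}}{l{\left(G \right)}} = \frac{130}{\left(-3\right) \sqrt{2} \sqrt{179}} = \frac{130}{\left(-3\right) \sqrt{358}} = 130 \left(- \frac{\sqrt{358}}{1074}\right) = - \frac{65 \sqrt{358}}{537}$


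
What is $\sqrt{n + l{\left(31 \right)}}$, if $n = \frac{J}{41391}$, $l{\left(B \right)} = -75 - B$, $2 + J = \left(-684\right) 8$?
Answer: $\frac{2 i \sqrt{11452970}}{657} \approx 10.302 i$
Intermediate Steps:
$J = -5474$ ($J = -2 - 5472 = -5474$)
$n = - \frac{782}{5913}$ ($n = - \frac{5474}{41391} = \left(-5474\right) \frac{1}{41391} = - \frac{782}{5913} \approx -0.13225$)
$\sqrt{n + l{\left(31 \right)}} = \sqrt{- \frac{782}{5913} - 106} = \sqrt{- \frac{627560}{5913}} = \frac{2 i \sqrt{11452970}}{657}$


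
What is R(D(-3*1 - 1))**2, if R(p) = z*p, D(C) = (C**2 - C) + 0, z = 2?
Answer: 1600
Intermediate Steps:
D(C) = C**2 - C
R(p) = 2*p
R(D(-3*1 - 1))**2 = (2*((-3*1 - 1)*(-1 + (-3*1 - 1))))**2 = (2*((-3 - 1)*(-1 + (-3 - 1))))**2 = (2*(-4*(-1 - 4)))**2 = (2*(-4*(-5)))**2 = (2*20)**2 = 40**2 = 1600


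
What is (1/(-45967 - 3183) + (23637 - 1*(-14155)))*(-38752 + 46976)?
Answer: 7637944597488/24575 ≈ 3.1080e+8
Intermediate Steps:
(1/(-45967 - 3183) + (23637 - 1*(-14155)))*(-38752 + 46976) = (1/(-49150) + (23637 + 14155))*8224 = (-1/49150 + 37792)*8224 = (1857476799/49150)*8224 = 7637944597488/24575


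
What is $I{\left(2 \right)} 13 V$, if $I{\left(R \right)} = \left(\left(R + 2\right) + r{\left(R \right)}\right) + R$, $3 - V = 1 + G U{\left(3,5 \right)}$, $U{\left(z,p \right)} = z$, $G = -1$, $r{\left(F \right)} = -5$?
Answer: $65$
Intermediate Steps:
$V = 5$ ($V = 3 - \left(1 - 3\right) = 3 - -2 = 3 + 2 = 5$)
$I{\left(R \right)} = -3 + 2 R$ ($I{\left(R \right)} = \left(\left(R + 2\right) - 5\right) + R = \left(\left(2 + R\right) - 5\right) + R = \left(-3 + R\right) + R = -3 + 2 R$)
$I{\left(2 \right)} 13 V = \left(-3 + 2 \cdot 2\right) 13 \cdot 5 = \left(-3 + 4\right) 13 \cdot 5 = 1 \cdot 13 \cdot 5 = 13 \cdot 5 = 65$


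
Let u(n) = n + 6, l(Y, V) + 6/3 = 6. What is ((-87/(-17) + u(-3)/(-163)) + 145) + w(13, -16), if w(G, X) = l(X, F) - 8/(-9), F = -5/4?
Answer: 3865249/24939 ≈ 154.99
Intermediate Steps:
F = -5/4 (F = -5*1/4 = -5/4 ≈ -1.2500)
l(Y, V) = 4 (l(Y, V) = -2 + 6 = 4)
u(n) = 6 + n
w(G, X) = 44/9 (w(G, X) = 4 - 8/(-9) = 4 - 8*(-1)/9 = 4 - 1*(-8/9) = 4 + 8/9 = 44/9)
((-87/(-17) + u(-3)/(-163)) + 145) + w(13, -16) = ((-87/(-17) + (6 - 3)/(-163)) + 145) + 44/9 = ((-87*(-1/17) + 3*(-1/163)) + 145) + 44/9 = ((87/17 - 3/163) + 145) + 44/9 = (14130/2771 + 145) + 44/9 = 415925/2771 + 44/9 = 3865249/24939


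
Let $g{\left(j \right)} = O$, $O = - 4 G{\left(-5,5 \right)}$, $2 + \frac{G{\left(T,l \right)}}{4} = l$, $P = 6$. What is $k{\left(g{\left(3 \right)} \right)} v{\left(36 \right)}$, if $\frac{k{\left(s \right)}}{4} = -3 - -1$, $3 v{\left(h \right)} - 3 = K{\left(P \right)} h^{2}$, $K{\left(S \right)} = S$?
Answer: $-20744$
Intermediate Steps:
$G{\left(T,l \right)} = -8 + 4 l$
$O = -48$ ($O = - 4 \left(-8 + 4 \cdot 5\right) = - 4 \left(-8 + 20\right) = \left(-4\right) 12 = -48$)
$g{\left(j \right)} = -48$
$v{\left(h \right)} = 1 + 2 h^{2}$ ($v{\left(h \right)} = 1 + \frac{6 h^{2}}{3} = 1 + 2 h^{2}$)
$k{\left(s \right)} = -8$ ($k{\left(s \right)} = 4 \left(-3 - -1\right) = 4 \left(-3 + 1\right) = 4 \left(-2\right) = -8$)
$k{\left(g{\left(3 \right)} \right)} v{\left(36 \right)} = - 8 \left(1 + 2 \cdot 36^{2}\right) = - 8 \left(1 + 2 \cdot 1296\right) = - 8 \left(1 + 2592\right) = \left(-8\right) 2593 = -20744$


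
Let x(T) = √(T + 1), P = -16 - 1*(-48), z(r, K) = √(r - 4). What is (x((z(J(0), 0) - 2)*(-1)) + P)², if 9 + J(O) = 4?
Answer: (32 + √3*√(1 - I))² ≈ 1148.8 - 53.447*I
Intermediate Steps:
J(O) = -5 (J(O) = -9 + 4 = -5)
z(r, K) = √(-4 + r)
P = 32 (P = -16 + 48 = 32)
x(T) = √(1 + T)
(x((z(J(0), 0) - 2)*(-1)) + P)² = (√(1 + (√(-4 - 5) - 2)*(-1)) + 32)² = (√(1 + (√(-9) - 2)*(-1)) + 32)² = (√(1 + (3*I - 2)*(-1)) + 32)² = (√(1 + (-2 + 3*I)*(-1)) + 32)² = (√(1 + (2 - 3*I)) + 32)² = (√(3 - 3*I) + 32)² = (32 + √(3 - 3*I))²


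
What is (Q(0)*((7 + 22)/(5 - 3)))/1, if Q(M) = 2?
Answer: 29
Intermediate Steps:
(Q(0)*((7 + 22)/(5 - 3)))/1 = (2*((7 + 22)/(5 - 3)))/1 = (2*(29/2))*1 = 29*1 = 29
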